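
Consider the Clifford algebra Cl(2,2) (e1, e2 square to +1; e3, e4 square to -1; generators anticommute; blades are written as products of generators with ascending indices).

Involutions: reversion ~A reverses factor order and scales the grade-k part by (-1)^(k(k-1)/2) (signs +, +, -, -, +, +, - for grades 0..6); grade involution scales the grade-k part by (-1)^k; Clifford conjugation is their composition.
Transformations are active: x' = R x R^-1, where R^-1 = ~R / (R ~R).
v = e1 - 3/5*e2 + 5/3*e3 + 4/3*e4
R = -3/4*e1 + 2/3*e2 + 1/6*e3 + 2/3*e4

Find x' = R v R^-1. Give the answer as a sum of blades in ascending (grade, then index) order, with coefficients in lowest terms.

~R = -3/4*e1 + 2/3*e2 + 1/6*e3 + 2/3*e4, and R ~R = 77/144, so R^-1 = ~R / (77/144).
R v = -139/60 - 13/60*e1 e2 - 17/12*e1 e3 - 5/3*e1 e4 + 109/90*e2 e3 + 58/45*e2 e4 - 8/9*e3 e4
Answer: 2117/385*e1 - 1993/385*e2 - 3593/1155*e3 - 8212/1155*e4


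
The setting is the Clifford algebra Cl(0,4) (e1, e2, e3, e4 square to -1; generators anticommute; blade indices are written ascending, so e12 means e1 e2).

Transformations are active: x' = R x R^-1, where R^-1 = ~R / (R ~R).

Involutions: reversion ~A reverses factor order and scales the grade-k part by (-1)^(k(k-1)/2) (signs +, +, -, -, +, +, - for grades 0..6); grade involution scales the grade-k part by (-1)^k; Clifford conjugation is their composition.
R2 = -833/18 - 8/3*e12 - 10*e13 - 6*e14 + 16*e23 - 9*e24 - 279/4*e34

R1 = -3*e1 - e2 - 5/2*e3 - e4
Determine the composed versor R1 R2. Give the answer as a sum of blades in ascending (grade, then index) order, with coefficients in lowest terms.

Distribute over the terms of R1 (each basis-blade product reordered to ascending indices, repeated generators contracted through their squares):
(-3*e1) R2 = 833/6*e1 - 8*e2 - 30*e3 - 18*e4 - 48*e123 + 27*e124 + 837/4*e134
(-e2) R2 = 8/3*e1 + 833/18*e2 + 16*e3 - 9*e4 - 10*e123 - 6*e124 + 279/4*e234
(-5/2*e3) R2 = 25*e1 - 40*e2 + 4165/36*e3 - 1395/8*e4 + 20/3*e123 - 15*e134 - 45/2*e234
(-e4) R2 = 6*e1 + 9*e2 + 279/4*e3 + 833/18*e4 + 8/3*e124 + 10*e134 - 16*e234
Summing the partial products and collecting blades:
Answer: 345/2*e1 + 131/18*e2 + 1543/9*e3 - 11167/72*e4 - 154/3*e123 + 71/3*e124 + 817/4*e134 + 125/4*e234


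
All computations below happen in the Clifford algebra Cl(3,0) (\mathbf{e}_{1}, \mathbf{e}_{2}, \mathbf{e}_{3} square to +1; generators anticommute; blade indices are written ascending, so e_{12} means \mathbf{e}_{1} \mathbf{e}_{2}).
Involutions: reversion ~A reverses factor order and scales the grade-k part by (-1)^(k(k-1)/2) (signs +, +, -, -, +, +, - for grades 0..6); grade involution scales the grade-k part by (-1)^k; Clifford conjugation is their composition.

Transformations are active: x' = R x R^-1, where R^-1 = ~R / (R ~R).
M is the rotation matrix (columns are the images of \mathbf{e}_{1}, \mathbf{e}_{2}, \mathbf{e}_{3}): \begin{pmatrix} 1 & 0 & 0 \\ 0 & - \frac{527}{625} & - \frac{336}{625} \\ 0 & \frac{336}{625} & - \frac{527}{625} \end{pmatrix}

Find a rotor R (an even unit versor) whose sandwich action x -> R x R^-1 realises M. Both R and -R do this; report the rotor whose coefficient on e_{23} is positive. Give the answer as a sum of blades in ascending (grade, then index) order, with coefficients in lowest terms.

Method: write R = a + b12*e_{12} + b13*e_{13} + b23*e_{23} with a^2 + b12^2 + b13^2 + b23^2 = 1 (so R^-1 = ~R). Expanding the columns R e_j ~R gives tr M = 4a^2 - 1 and, from the antisymmetric part, M21 - M12 = -4a*b12, M13 - M31 = 4a*b13, M32 - M23 = -4a*b23.
Here tr M = -\frac{429}{625}, so a^2 = (1 + tr M)/4 = \frac{49}{625} and a = ±\frac{7}{25}. Taking a = \frac{7}{25}: M21 - M12 = 0, M13 - M31 = 0, M32 - M23 = \frac{672}{625}, giving b12 = 0, b13 = 0, b23 = -\frac{24}{25}, i.e. R = \frac{7}{25} - \frac{24}{25} e_{23}.
Its e_{23} coefficient is negative, so report the other preimage -R.
Answer: -\frac{7}{25} + \frac{24}{25} e_{23}. Recall the cover is two-to-one: with M of trace -\frac{429}{625}, both preimages act alike, and the stated e_{23} sign chooses the sheet.


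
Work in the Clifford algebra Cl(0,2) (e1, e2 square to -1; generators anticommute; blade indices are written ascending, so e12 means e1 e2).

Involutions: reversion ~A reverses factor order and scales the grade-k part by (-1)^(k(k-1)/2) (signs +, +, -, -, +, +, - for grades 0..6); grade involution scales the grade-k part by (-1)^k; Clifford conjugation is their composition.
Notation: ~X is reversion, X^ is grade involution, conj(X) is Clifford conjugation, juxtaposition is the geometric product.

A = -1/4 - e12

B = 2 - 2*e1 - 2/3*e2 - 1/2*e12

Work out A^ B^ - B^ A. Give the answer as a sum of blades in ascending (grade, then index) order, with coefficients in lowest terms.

first term: -1 + 1/6*e1 - 13/6*e2 - 15/8*e12
second term: -1 - 7/6*e1 + 11/6*e2 - 15/8*e12
Answer: 4/3*e1 - 4*e2


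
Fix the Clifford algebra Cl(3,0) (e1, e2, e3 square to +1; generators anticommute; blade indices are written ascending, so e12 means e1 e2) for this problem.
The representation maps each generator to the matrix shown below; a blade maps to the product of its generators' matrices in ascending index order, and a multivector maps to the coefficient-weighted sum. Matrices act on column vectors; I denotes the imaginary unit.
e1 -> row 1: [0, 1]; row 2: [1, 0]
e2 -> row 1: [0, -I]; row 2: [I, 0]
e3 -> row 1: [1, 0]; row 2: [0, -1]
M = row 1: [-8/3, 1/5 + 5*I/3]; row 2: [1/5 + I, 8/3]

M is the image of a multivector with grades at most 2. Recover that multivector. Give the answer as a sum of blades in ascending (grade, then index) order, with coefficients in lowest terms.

Method: 1, rho(e1), rho(e2), rho(e3) form a trace-orthogonal basis of the 2x2 complex matrices (tr(X Y) = 2 if X = Y, else 0), so M = m0*1 + m1*rho(e1) + m2*rho(e2) + m3*rho(e3) with m0 = tr(M)/2 = 0, m1 = tr(M rho(e1))/2 = 1/5 + 4*I/3, m2 = tr(M rho(e2))/2 = -1/3, m3 = tr(M rho(e3))/2 = -8/3.
Multiplying table entries, the bivector images are rho(e12) = I*rho(e3), rho(e13) = -I*rho(e2), rho(e23) = I*rho(e1); with real blade coefficients the real parts of m0..m3 are the coefficients of 1, e1, e2, e3 and the imaginary parts give the bivectors (e23: Im m1, e13: -Im m2, e12: Im m3).
Answer: 1/5*e1 - 1/3*e2 - 8/3*e3 + 4/3*e23


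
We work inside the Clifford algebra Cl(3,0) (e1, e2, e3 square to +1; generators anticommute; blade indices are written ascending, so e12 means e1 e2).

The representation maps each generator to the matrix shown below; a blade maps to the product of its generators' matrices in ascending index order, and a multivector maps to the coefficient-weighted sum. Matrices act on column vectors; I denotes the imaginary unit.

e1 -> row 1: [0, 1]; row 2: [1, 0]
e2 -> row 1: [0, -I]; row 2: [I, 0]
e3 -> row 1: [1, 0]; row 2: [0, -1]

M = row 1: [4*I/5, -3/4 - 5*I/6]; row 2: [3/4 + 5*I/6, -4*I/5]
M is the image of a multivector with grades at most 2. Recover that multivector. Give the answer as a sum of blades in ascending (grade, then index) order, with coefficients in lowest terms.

Method: 1, rho(e1), rho(e2), rho(e3) form a trace-orthogonal basis of the 2x2 complex matrices (tr(X Y) = 2 if X = Y, else 0), so M = m0*1 + m1*rho(e1) + m2*rho(e2) + m3*rho(e3) with m0 = tr(M)/2 = 0, m1 = tr(M rho(e1))/2 = 0, m2 = tr(M rho(e2))/2 = 5/6 - 3*I/4, m3 = tr(M rho(e3))/2 = 4*I/5.
Multiplying table entries, the bivector images are rho(e12) = I*rho(e3), rho(e13) = -I*rho(e2), rho(e23) = I*rho(e1); with real blade coefficients the real parts of m0..m3 are the coefficients of 1, e1, e2, e3 and the imaginary parts give the bivectors (e23: Im m1, e13: -Im m2, e12: Im m3).
Answer: 5/6*e2 + 4/5*e12 + 3/4*e13


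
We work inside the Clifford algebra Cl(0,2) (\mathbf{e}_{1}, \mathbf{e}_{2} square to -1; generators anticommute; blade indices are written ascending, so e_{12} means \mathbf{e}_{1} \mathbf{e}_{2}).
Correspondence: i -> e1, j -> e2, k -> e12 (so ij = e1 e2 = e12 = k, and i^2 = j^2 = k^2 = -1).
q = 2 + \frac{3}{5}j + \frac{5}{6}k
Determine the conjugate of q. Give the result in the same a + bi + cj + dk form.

In blades: q = 2 + \frac{3}{5} e_{2} + \frac{5}{6} e_{12}.
Conjugation here is Clifford conjugation: the scalar is fixed and the grade-1 and grade-2 blades all flip sign, giving 2 - \frac{3}{5} e_{2} - \frac{5}{6} e_{12}; translating back:
Answer: 2 - \frac{3}{5}j - \frac{5}{6}k


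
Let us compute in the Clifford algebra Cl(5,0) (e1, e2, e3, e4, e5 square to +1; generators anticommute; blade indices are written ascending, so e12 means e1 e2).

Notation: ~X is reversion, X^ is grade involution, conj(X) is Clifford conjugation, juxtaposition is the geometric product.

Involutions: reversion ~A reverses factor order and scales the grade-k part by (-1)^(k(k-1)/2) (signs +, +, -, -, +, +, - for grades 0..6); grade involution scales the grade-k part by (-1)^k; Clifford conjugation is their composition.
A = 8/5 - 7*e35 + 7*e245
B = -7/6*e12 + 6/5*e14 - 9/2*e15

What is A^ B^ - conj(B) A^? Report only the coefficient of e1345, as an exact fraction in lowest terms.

first term: -28/15*e12 + 63/2*e13 + 48/25*e14 - 36/5*e15 - 63/2*e124 - 42/5*e125 - 49/6*e145 + 49/6*e1235 + 42/5*e1345
second term: 28/15*e12 + 63/2*e13 - 48/25*e14 + 36/5*e15 - 63/2*e124 - 42/5*e125 - 49/6*e145 - 49/6*e1235 - 42/5*e1345
Answer: 84/5


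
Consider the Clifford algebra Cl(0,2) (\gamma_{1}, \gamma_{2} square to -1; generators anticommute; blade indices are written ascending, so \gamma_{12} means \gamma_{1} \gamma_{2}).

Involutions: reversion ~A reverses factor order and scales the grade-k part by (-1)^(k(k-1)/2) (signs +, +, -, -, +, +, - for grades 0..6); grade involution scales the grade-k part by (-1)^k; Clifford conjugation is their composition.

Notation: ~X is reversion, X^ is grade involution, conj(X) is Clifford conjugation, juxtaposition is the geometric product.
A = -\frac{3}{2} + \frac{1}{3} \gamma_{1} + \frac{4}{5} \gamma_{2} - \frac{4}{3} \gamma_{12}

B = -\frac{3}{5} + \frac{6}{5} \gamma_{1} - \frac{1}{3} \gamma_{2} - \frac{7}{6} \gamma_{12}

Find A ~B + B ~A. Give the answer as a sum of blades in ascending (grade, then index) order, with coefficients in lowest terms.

first term: \frac{209}{90} - \frac{68}{45} \gamma_{1} - \frac{443}{225} \gamma_{2} - \frac{1819}{900} \gamma_{12}
second term: \frac{209}{90} - \frac{68}{45} \gamma_{1} - \frac{443}{225} \gamma_{2} + \frac{1819}{900} \gamma_{12}
Answer: \frac{209}{45} - \frac{136}{45} \gamma_{1} - \frac{886}{225} \gamma_{2}


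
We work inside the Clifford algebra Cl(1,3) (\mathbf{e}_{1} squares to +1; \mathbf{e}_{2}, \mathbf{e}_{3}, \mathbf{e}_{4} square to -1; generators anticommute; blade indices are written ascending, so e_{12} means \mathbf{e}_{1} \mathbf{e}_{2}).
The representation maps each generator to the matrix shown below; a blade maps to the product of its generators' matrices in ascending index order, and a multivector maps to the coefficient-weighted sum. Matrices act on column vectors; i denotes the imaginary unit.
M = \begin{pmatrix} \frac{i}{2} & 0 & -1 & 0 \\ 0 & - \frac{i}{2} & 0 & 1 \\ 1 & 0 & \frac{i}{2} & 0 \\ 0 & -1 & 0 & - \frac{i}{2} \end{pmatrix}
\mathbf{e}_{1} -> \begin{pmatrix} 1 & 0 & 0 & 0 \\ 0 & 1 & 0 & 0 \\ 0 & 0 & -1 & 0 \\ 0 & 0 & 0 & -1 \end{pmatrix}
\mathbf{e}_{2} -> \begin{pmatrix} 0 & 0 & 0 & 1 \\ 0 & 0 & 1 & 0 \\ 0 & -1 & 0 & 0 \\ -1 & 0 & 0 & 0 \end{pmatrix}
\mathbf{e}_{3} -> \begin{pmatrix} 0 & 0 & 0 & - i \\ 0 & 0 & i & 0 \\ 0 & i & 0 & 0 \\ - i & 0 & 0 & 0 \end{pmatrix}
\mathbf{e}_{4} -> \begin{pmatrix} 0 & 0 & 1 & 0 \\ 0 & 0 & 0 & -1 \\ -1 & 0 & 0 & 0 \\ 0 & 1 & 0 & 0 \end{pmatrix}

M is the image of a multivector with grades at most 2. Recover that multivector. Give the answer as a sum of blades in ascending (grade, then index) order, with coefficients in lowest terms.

Method: the blade images are trace-orthogonal — tr(rho(e_A) rho(e_B)^-1) = 4 if A = B and 0 otherwise — and rho(e_A)^-1 = (e_A)^2 * rho(e_A) with (e_A)^2 = +1 or -1, so the coefficient of e_A in the preimage is (e_A)^2 * tr(M rho(e_A))/4.
Nonzero projections over blades of grade <= 2: e_{4}: (e_{4})^2 = -1, tr(M rho(e_{4})) = 4, coefficient -1; e_{23}: (e_{23})^2 = -1, tr(M rho(e_{23})) = 2, coefficient -\frac{1}{2}. Every other blade of grade <= 2 projects to 0.
Answer: -e_{4} - \frac{1}{2} e_{23}


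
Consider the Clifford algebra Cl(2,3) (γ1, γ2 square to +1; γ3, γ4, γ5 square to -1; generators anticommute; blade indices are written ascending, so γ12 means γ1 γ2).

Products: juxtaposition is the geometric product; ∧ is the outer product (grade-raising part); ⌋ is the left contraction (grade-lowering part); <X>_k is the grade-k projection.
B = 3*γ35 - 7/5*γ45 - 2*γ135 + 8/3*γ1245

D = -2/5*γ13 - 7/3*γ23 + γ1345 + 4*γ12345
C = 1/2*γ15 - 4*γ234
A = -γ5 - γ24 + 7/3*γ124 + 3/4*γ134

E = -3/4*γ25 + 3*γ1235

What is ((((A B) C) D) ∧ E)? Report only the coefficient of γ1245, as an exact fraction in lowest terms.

step 1: -3*γ3 + 7/5*γ4 + 56/9*γ5 - 2*γ13 - 8/3*γ15 - 7/5*γ25 - 3/2*γ45 - 8/3*γ124 + 49/15*γ125 + 21/20*γ135 + 9/4*γ145 - 2*γ235 + 23/3*γ2345 - 9*γ12345
step 2: -4/3 + 28/9*γ1 - 49/30*γ2 - 21/40*γ3 - 9/8*γ4 - 92/3*γ5 + 7/10*γ12 - 32/3*γ13 + 3/4*γ14 + 36*γ15 + 28/5*γ23 + 12*γ24 + γ35 - 8*γ45 - γ123 + 8*γ124 + 3/2*γ135 - 7/10*γ145 + 9/2*γ234 + 6*γ235 - 4/3*γ245 - 28/5*γ345 - 23/6*γ1234 - 9*γ1235 + 21/5*γ1245 + 196/15*γ1345 + 224/9*γ2345 - 32/3*γ12345
step 3: 104/5 - 82271/900*γ1 + 1697/40*γ2 + 301/15*γ3 + 27*γ4 - 449/15*γ5 + 6664/225*γ12 + 47/30*γ13 - 253/18*γ14 + 193/5*γ15 + 2338/225*γ23 + 202/15*γ24 - 293/30*γ25 + 77/10*γ34 - 943/20*γ35 - 52628/675*γ45 + 15359/675*γ123 - 1/5*γ124 + 17/5*γ125 - 2933/60*γ134 - 4153/120*γ135 + 88207/1800*γ145 - 5527/40*γ234 + 743/9*γ235 + 787/15*γ245 + 833/225*γ345 + 7543/60*γ1234 - 153/2*γ1235 - 721/30*γ1245 - 7/5*γ1345 + 14441/450*γ2345 - 13/5*γ12345
step 4: -78/5*γ25 + 82271/1200*γ125 + 301/20*γ235 + 81/4*γ245 + 2543/40*γ1235 - 253/24*γ1245 - 231/40*γ2345 - 3547/80*γ12345
Answer: -253/24


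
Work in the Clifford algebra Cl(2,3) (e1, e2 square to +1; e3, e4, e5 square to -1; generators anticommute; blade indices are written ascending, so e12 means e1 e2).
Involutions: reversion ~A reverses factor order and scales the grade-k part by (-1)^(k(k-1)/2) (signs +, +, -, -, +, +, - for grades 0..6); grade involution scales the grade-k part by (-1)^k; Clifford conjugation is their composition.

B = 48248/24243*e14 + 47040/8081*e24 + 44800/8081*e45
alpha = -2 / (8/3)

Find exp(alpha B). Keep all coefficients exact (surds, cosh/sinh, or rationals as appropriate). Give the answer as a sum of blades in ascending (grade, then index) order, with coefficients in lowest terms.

B^2 term by term: the squares give (48248/24243)^2*(e14)^2 + (47040/8081)^2*(e24)^2 + (44800/8081)^2*(e45)^2 = 2327869504/587723049*(+1) + 2212761600/65302561*(+1) + 2007040000/65302561*(-1) = 64/9 (each basis 2-blade squares to minus the product of its generators' squares); cross terms between blades sharing an index anticommute and cancel. So B^2 = 64/9.
B^2 = 64/9 — the series telescopes hyperbolically here: l = 8/3, alpha*l = -2, so exp(alpha B) = cosh(-2) + (sinh(-2)/(8/3))*B = cosh(2) + (-3*sinh(2)/8)*B.
Answer: cosh(2) - 6031*sinh(2)/8081*e14 - 17640*sinh(2)/8081*e24 - 16800*sinh(2)/8081*e45


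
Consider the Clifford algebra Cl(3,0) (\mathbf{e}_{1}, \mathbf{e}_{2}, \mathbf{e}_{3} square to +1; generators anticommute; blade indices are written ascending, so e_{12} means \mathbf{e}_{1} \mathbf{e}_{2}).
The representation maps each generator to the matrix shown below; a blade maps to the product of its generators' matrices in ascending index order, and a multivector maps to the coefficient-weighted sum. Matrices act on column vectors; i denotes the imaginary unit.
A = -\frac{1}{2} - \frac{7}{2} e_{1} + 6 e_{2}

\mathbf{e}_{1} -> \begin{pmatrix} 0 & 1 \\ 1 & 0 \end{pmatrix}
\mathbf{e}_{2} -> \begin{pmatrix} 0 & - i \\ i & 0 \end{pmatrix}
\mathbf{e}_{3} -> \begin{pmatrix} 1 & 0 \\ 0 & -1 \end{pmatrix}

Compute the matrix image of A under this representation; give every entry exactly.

M = (-\frac{1}{2})*1 + (-\frac{7}{2})*rho(e_{1}) + (6)*rho(e_{2}), summed entrywise (1 is the identity matrix):
Answer: \begin{pmatrix} - \frac{1}{2} & - \frac{7}{2} - 6 i \\ - \frac{7}{2} + 6 i & - \frac{1}{2} \end{pmatrix}


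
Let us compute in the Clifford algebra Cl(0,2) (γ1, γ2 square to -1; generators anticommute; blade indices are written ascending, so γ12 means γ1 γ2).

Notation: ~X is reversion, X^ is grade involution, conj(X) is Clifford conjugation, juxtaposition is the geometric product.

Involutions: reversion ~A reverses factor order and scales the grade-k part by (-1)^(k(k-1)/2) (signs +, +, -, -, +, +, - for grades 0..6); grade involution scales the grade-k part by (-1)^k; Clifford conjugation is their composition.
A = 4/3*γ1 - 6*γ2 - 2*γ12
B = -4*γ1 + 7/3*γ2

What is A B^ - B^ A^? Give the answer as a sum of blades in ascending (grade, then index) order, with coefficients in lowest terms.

first term: -58/3 - 14/3*γ1 - 8*γ2 + 188/9*γ12
second term: 58/3 + 14/3*γ1 + 8*γ2 + 188/9*γ12
Answer: -116/3 - 28/3*γ1 - 16*γ2


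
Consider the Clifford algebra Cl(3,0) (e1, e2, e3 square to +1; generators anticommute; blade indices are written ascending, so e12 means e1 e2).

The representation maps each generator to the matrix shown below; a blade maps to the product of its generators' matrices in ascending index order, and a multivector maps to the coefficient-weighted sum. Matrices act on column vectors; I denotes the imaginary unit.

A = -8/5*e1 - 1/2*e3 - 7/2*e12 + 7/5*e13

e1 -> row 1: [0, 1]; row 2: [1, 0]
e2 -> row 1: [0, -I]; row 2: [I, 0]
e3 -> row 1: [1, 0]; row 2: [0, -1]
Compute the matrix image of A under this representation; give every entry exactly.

Bivector images (products of the table entries): rho(e12) = rho(e1)rho(e2) = row 1: [I, 0]; row 2: [0, -I]; rho(e13) = rho(e1)rho(e3) = row 1: [0, -1]; row 2: [1, 0].
M = (-8/5)*rho(e1) + (-1/2)*rho(e3) + (-7/2)*rho(e12) + (7/5)*rho(e13), summed entrywise:
Answer: row 1: [-1/2 - 7*I/2, -3]; row 2: [-1/5, 1/2 + 7*I/2]


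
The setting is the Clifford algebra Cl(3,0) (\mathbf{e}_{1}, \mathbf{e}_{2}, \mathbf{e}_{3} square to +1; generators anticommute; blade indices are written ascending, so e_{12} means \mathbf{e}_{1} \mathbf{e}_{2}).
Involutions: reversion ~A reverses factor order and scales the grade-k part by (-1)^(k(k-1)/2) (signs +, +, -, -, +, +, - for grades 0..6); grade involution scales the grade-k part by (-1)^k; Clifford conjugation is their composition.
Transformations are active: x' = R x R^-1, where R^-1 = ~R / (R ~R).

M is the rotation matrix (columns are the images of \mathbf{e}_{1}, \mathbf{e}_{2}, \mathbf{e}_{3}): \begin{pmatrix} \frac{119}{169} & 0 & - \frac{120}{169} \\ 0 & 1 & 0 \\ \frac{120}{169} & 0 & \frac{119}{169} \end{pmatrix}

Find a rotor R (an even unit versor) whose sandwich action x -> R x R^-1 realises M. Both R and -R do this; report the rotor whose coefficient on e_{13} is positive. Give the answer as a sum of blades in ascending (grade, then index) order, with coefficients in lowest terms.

Method: write R = a + b12*e_{12} + b13*e_{13} + b23*e_{23} with a^2 + b12^2 + b13^2 + b23^2 = 1 (so R^-1 = ~R). Expanding the columns R e_j ~R gives tr M = 4a^2 - 1 and, from the antisymmetric part, M21 - M12 = -4a*b12, M13 - M31 = 4a*b13, M32 - M23 = -4a*b23.
Here tr M = \frac{407}{169}, so a^2 = (1 + tr M)/4 = \frac{144}{169} and a = ±\frac{12}{13}. Taking a = \frac{12}{13}: M21 - M12 = 0, M13 - M31 = -\frac{240}{169}, M32 - M23 = 0, giving b12 = 0, b13 = -\frac{5}{13}, b23 = 0, i.e. R = \frac{12}{13} - \frac{5}{13} e_{13}.
Its e_{13} coefficient is negative, so report the other preimage -R.
Answer: -\frac{12}{13} + \frac{5}{13} e_{13}. Recall the cover is two-to-one: with M of trace \frac{407}{169}, both preimages act alike, and the stated e_{13} sign chooses the sheet.


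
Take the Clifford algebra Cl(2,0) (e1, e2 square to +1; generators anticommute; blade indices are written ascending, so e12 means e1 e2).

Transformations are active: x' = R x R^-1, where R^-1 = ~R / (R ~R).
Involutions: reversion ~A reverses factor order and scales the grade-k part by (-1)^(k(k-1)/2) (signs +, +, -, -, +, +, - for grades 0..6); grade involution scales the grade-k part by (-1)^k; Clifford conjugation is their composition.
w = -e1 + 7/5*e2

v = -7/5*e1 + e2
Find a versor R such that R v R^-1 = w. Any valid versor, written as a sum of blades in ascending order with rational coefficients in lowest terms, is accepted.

Equal squares first: v^2 = w^2 = 74/25. Then v + w = -12/5*e1 + 12/5*e2 is a versor taking v to w, provided it is invertible.
Answer: -12/5*e1 + 12/5*e2


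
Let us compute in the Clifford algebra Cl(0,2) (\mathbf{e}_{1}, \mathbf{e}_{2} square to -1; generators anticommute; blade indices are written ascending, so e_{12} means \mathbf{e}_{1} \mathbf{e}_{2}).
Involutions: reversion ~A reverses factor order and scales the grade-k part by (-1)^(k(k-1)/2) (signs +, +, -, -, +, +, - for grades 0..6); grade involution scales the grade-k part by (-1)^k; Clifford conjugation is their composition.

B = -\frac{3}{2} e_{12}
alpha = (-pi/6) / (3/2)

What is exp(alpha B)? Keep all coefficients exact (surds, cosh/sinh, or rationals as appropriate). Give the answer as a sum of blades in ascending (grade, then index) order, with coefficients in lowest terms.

B^2 = (-\frac{3}{2})^2*(e_{12})^2 = \frac{9}{4}*(-1) = -\frac{9}{4} (a basis 2-blade squares to minus the product of its generators' squares).
B^2 = -\frac{9}{4} — the series telescopes trigonometrically here: l = \frac{3}{2}, alpha*l = - \frac{\pi}{6}, so exp(alpha B) = cos(- \frac{\pi}{6}) + (sin(- \frac{\pi}{6})/(\frac{3}{2}))*B = \frac{\sqrt{3}}{2} + (- \frac{1}{3})*B.
Answer: \frac{\sqrt{3}}{2} + \frac{1}{2} e_{12}


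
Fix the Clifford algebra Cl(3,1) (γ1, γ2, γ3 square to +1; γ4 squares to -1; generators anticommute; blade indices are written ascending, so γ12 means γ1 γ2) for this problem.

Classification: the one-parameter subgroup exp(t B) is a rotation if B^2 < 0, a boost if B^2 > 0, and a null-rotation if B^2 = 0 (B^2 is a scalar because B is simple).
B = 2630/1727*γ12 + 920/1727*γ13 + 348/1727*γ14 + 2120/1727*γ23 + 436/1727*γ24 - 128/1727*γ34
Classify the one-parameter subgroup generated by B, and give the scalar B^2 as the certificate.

B^2 term by term: the squares give (2630/1727)^2*(γ12)^2 + (920/1727)^2*(γ13)^2 + (348/1727)^2*(γ14)^2 + (2120/1727)^2*(γ23)^2 + (436/1727)^2*(γ24)^2 + (-128/1727)^2*(γ34)^2 = 6916900/2982529*(-1) + 846400/2982529*(-1) + 121104/2982529*(+1) + 4494400/2982529*(-1) + 190096/2982529*(+1) + 16384/2982529*(+1) = -4 (each basis 2-blade squares to minus the product of its generators' squares); cross terms between blades sharing an index anticommute and cancel; the commuting (index-disjoint) pairs give grade-4 terms 2*c*c'*(blade product), which cancel blade by blade — γ1234: -673280/2982529 - 802240/2982529 + 1475520/2982529 = 0 — confirming B is simple. So B^2 = -4.
Answer: rotation, certificate B^2 = -4. B^2 = -4 is basis-independent, so its sign is the whole story.


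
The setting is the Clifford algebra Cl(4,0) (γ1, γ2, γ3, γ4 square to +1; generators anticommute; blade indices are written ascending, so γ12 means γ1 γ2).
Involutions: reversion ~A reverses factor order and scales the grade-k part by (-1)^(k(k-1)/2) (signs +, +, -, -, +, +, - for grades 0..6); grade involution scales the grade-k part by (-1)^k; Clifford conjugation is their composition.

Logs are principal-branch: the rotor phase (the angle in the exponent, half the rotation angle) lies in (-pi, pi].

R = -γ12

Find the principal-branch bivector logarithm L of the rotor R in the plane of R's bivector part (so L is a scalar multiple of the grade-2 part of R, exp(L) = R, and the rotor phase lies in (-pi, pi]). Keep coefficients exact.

The scalar part of R is 0, which pins the rotor phase on the principal branch; dividing the bivector part by the sine of that phase recovers the unit plane, and L is the phase times that plane.
Concretely: cos(phase) = 0 gives phase = ±pi/2, and since phase/sin(phase) is even the sign is immaterial: L = (phase/sin(phase)) * <R>_2 = (pi/2) * <R>_2.
Answer: -pi/2*γ12


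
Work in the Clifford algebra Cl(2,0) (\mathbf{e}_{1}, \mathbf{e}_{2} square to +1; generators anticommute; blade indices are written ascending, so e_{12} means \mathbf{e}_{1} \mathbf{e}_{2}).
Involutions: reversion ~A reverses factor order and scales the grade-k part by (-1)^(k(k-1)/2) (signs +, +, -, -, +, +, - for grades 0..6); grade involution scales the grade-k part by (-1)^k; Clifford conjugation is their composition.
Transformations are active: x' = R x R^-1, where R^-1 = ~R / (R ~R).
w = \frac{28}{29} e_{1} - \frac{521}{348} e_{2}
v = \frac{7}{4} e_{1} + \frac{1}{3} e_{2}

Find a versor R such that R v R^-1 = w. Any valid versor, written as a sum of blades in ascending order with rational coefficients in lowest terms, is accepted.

Why this works: both vectors square to \frac{457}{144}, so q(v) = q(w) and R = v + w = \frac{315}{116} e_{1} - \frac{135}{116} e_{2} carries v to w — its own direction survives, the complement (v - w)/2 flips.
Answer: \frac{315}{116} e_{1} - \frac{135}{116} e_{2}


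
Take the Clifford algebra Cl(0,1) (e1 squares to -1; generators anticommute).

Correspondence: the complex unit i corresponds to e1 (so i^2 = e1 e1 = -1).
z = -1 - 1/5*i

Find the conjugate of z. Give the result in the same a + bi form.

In blades: z = -1 - 1/5*e1.
Conjugation here is Clifford conjugation: the scalar is fixed and the grade-1 and grade-2 blades all flip sign, giving -1 + 1/5*e1; translating back:
Answer: -1 + 1/5*i


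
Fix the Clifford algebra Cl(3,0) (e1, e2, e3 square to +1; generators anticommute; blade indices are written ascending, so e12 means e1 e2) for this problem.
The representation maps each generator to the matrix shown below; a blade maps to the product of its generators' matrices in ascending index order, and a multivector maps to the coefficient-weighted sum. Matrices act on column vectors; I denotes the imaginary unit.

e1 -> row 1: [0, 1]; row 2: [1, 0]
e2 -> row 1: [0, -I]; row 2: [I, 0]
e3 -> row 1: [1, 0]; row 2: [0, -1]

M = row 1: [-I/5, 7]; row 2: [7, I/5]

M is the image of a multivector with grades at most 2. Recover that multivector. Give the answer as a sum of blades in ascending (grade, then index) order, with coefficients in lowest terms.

Method: 1, rho(e1), rho(e2), rho(e3) form a trace-orthogonal basis of the 2x2 complex matrices (tr(X Y) = 2 if X = Y, else 0), so M = m0*1 + m1*rho(e1) + m2*rho(e2) + m3*rho(e3) with m0 = tr(M)/2 = 0, m1 = tr(M rho(e1))/2 = 7, m2 = tr(M rho(e2))/2 = 0, m3 = tr(M rho(e3))/2 = -I/5.
Multiplying table entries, the bivector images are rho(e12) = I*rho(e3), rho(e13) = -I*rho(e2), rho(e23) = I*rho(e1); with real blade coefficients the real parts of m0..m3 are the coefficients of 1, e1, e2, e3 and the imaginary parts give the bivectors (e23: Im m1, e13: -Im m2, e12: Im m3).
Answer: 7*e1 - 1/5*e12


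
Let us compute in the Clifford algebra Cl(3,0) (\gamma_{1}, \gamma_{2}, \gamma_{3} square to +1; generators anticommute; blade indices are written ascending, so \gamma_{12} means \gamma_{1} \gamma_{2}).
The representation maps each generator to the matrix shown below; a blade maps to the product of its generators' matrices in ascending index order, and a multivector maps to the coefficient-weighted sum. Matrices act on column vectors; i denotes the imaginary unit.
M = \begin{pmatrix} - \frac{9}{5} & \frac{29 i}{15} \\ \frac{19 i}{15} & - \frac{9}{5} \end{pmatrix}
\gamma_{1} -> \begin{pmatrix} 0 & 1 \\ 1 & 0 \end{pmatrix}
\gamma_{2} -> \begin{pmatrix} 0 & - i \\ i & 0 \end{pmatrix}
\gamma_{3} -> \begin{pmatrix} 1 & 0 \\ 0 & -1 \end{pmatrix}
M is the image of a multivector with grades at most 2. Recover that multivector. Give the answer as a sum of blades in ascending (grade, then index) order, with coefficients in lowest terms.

Method: 1, rho(\gamma_{1}), rho(\gamma_{2}), rho(\gamma_{3}) form a trace-orthogonal basis of the 2x2 complex matrices (tr(X Y) = 2 if X = Y, else 0), so M = m0*1 + m1*rho(\gamma_{1}) + m2*rho(\gamma_{2}) + m3*rho(\gamma_{3}) with m0 = tr(M)/2 = - \frac{9}{5}, m1 = tr(M rho(\gamma_{1}))/2 = \frac{8 i}{5}, m2 = tr(M rho(\gamma_{2}))/2 = - \frac{1}{3}, m3 = tr(M rho(\gamma_{3}))/2 = 0.
Multiplying table entries, the bivector images are rho(\gamma_{12}) = i*rho(\gamma_{3}), rho(\gamma_{13}) = -i*rho(\gamma_{2}), rho(\gamma_{23}) = i*rho(\gamma_{1}); with real blade coefficients the real parts of m0..m3 are the coefficients of 1, \gamma_{1}, \gamma_{2}, \gamma_{3} and the imaginary parts give the bivectors (\gamma_{23}: Im m1, \gamma_{13}: -Im m2, \gamma_{12}: Im m3).
Answer: -\frac{9}{5} - \frac{1}{3} \gamma_{2} + \frac{8}{5} \gamma_{23}


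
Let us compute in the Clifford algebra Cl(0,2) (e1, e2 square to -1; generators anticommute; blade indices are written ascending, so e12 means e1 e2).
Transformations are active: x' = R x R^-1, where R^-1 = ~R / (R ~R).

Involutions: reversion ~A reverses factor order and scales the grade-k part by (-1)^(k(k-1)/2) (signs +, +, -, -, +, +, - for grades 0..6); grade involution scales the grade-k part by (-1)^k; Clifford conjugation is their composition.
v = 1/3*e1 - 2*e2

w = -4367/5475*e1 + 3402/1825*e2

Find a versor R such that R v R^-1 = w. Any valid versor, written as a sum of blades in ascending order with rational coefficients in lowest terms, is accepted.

The midline construction: v and w both square to -37/9, so reflecting in their sum -2542/5475*e1 - 248/1825*e2 exchanges them.
Answer: -2542/5475*e1 - 248/1825*e2


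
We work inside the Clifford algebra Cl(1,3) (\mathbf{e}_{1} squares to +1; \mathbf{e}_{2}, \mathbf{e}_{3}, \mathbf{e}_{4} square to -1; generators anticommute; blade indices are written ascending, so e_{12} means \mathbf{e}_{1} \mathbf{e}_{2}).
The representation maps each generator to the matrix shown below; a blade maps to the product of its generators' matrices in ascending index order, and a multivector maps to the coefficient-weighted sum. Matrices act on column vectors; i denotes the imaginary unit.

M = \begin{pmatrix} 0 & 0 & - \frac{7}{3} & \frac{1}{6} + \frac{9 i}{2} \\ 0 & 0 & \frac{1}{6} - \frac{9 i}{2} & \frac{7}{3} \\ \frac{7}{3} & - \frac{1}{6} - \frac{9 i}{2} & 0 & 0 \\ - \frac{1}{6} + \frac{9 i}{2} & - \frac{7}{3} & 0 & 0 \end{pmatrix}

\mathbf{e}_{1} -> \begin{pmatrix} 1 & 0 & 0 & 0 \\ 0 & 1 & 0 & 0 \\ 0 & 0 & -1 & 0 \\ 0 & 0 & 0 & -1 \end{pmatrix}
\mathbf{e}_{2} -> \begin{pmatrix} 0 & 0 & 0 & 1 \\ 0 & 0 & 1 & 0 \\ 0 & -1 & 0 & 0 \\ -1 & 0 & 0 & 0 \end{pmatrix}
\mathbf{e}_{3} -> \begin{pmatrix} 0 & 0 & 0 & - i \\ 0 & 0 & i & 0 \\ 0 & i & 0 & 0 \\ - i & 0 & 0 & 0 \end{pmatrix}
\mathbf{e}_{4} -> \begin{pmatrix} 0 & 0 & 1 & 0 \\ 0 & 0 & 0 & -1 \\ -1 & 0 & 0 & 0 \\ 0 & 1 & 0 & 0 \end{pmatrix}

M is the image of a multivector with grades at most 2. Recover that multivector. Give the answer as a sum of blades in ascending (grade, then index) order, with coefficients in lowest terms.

Method: the blade images are trace-orthogonal — tr(rho(e_A) rho(e_B)^-1) = 4 if A = B and 0 otherwise — and rho(e_A)^-1 = (e_A)^2 * rho(e_A) with (e_A)^2 = +1 or -1, so the coefficient of e_A in the preimage is (e_A)^2 * tr(M rho(e_A))/4.
Nonzero projections over blades of grade <= 2: e_{2}: (e_{2})^2 = -1, tr(M rho(e_{2})) = - \frac{2}{3}, coefficient \frac{1}{6}; e_{3}: (e_{3})^2 = -1, tr(M rho(e_{3})) = 18, coefficient -\frac{9}{2}; e_{4}: (e_{4})^2 = -1, tr(M rho(e_{4})) = \frac{28}{3}, coefficient -\frac{7}{3}. Every other blade of grade <= 2 projects to 0.
Answer: \frac{1}{6} e_{2} - \frac{9}{2} e_{3} - \frac{7}{3} e_{4}


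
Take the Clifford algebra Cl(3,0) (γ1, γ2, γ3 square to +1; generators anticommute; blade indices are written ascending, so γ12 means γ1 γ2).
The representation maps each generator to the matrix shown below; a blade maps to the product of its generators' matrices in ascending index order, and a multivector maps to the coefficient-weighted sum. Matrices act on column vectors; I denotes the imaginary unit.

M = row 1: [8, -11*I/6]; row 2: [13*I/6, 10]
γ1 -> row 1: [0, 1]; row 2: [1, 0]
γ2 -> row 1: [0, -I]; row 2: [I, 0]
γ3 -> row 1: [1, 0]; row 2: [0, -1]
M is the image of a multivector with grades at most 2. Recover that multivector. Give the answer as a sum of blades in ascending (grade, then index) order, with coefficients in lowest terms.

Method: 1, rho(γ1), rho(γ2), rho(γ3) form a trace-orthogonal basis of the 2x2 complex matrices (tr(X Y) = 2 if X = Y, else 0), so M = m0*1 + m1*rho(γ1) + m2*rho(γ2) + m3*rho(γ3) with m0 = tr(M)/2 = 9, m1 = tr(M rho(γ1))/2 = I/6, m2 = tr(M rho(γ2))/2 = 2, m3 = tr(M rho(γ3))/2 = -1.
Multiplying table entries, the bivector images are rho(γ12) = I*rho(γ3), rho(γ13) = -I*rho(γ2), rho(γ23) = I*rho(γ1); with real blade coefficients the real parts of m0..m3 are the coefficients of 1, γ1, γ2, γ3 and the imaginary parts give the bivectors (γ23: Im m1, γ13: -Im m2, γ12: Im m3).
Answer: 9 + 2*γ2 - γ3 + 1/6*γ23


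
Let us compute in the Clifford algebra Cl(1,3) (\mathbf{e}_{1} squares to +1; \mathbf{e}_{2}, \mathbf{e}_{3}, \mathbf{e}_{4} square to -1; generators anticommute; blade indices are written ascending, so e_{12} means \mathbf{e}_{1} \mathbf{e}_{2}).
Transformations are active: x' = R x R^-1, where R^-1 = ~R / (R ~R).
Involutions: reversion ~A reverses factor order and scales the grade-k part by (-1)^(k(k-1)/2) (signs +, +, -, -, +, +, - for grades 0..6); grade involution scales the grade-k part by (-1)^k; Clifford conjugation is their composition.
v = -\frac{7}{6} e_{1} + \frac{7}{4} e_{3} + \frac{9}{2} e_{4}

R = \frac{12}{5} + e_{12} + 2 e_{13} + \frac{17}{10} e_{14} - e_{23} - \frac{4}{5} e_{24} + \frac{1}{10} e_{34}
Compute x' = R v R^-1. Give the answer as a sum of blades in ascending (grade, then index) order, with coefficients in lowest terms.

~R = \frac{12}{5} - e_{12} - 2 e_{13} - \frac{17}{10} e_{14} + e_{23} + \frac{4}{5} e_{24} - \frac{1}{10} e_{34}, and R ~R = -\frac{12}{25}, so R^-1 = ~R / (-\frac{12}{25}).
R v = -\frac{279}{20} e_{1} + \frac{391}{60} e_{2} + \frac{73}{12} e_{3} + \frac{311}{24} e_{4} + \frac{35}{12} e_{123} + \frac{163}{30} e_{124} + \frac{709}{120} e_{134} - \frac{31}{10} e_{234}
Answer: \frac{5391}{32} e_{1} - \frac{380}{3} e_{2} - \frac{7867}{96} e_{3} - \frac{601}{8} e_{4}


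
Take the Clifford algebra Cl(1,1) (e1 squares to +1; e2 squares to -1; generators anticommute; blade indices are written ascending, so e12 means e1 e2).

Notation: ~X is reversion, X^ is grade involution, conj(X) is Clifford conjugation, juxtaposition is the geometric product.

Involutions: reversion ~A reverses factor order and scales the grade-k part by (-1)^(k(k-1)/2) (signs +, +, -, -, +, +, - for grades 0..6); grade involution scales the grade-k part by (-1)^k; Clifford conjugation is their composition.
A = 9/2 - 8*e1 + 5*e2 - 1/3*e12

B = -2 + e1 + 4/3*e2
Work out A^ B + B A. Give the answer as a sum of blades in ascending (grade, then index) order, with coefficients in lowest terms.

first term: 17/3 - 199/18*e1 + 49/3*e2 + 49/3*e12
second term: -71/3 + 361/18*e1 - 13/3*e2 + 49/3*e12
Answer: -18 + 9*e1 + 12*e2 + 98/3*e12


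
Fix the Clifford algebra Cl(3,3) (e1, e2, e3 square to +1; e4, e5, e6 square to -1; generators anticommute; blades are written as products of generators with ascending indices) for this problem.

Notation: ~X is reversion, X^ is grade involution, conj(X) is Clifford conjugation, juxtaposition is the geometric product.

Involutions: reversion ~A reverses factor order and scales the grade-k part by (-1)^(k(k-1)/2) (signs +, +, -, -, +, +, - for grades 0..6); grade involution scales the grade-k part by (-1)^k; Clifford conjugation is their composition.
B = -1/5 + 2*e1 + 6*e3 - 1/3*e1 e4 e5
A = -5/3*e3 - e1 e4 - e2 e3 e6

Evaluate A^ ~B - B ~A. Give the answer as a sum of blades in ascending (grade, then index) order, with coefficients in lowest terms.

first term: 10 - 1/3*e3 + 2*e4 - 1/3*e5 - 10/3*e1 e3 + 1/5*e1 e4 - 6*e2 e6 + 6*e1 e3 e4 - 1/5*e2 e3 e6 - 2*e1 e2 e3 e6 - 5/9*e1 e3 e4 e5 - 1/3*e1 e2 e3 e4 e5 e6
second term: -10 + 1/3*e3 + 2*e4 - 1/3*e5 - 10/3*e1 e3 - 1/5*e1 e4 - 6*e2 e6 - 6*e1 e3 e4 - 1/5*e2 e3 e6 + 2*e1 e2 e3 e6 + 5/9*e1 e3 e4 e5 - 1/3*e1 e2 e3 e4 e5 e6
Answer: 20 - 2/3*e3 + 2/5*e1 e4 + 12*e1 e3 e4 - 4*e1 e2 e3 e6 - 10/9*e1 e3 e4 e5


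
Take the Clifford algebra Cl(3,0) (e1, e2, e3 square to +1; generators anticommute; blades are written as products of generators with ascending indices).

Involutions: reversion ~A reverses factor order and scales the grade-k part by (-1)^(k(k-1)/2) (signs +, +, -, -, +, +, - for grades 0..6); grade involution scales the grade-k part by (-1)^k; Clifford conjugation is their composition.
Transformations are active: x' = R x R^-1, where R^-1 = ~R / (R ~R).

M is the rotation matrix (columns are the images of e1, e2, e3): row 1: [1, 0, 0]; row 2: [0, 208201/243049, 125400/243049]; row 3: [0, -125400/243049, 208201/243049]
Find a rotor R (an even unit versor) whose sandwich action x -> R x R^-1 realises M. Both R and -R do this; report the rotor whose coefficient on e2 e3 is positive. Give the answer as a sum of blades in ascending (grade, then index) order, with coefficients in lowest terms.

Method: write R = a + b12*e1 e2 + b13*e1 e3 + b23*e2 e3 with a^2 + b12^2 + b13^2 + b23^2 = 1 (so R^-1 = ~R). Expanding the columns R e_j ~R gives tr M = 4a^2 - 1 and, from the antisymmetric part, M21 - M12 = -4a*b12, M13 - M31 = 4a*b13, M32 - M23 = -4a*b23.
Here tr M = 659451/243049, so a^2 = (1 + tr M)/4 = 225625/243049 and a = ±475/493. Taking a = 475/493: M21 - M12 = 0, M13 - M31 = 0, M32 - M23 = -250800/243049, giving b12 = 0, b13 = 0, b23 = 132/493, i.e. R = 475/493 + 132/493*e2 e3.
Its e2 e3 coefficient is already positive.
Answer: 475/493 + 132/493*e2 e3. Why the constraint matters: R and -R act identically through the sandwich — M has trace 659451/243049 either way — so only the sign condition on e2 e3 picks one of the two preimages.


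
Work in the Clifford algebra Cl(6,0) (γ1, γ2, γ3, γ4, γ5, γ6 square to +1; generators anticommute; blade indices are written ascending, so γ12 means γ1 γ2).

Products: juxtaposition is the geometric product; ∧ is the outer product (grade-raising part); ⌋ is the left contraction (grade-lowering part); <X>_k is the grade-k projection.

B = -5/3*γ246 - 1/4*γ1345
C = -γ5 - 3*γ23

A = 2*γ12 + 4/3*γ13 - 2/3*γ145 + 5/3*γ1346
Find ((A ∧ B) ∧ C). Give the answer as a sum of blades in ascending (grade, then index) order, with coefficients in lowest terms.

step 1: 20/9*γ12346
step 2: 20/9*γ123456
Answer: 20/9*γ123456


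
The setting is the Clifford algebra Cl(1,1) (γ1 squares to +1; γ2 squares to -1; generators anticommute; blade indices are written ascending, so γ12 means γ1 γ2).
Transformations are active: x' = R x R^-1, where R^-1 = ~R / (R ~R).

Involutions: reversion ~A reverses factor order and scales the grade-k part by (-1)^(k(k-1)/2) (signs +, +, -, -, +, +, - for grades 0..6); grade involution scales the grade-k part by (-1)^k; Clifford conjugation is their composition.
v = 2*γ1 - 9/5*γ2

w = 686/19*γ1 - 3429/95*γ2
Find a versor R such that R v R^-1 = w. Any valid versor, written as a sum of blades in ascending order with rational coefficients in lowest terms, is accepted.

Reasoning: v^2 = w^2 = 19/25 since conjugation preserves the quadratic form; R = v + w = 724/19*γ1 - 720/19*γ2 is then valid when invertible, keeping its own part and reversing (v - w)/2.
Answer: 724/19*γ1 - 720/19*γ2


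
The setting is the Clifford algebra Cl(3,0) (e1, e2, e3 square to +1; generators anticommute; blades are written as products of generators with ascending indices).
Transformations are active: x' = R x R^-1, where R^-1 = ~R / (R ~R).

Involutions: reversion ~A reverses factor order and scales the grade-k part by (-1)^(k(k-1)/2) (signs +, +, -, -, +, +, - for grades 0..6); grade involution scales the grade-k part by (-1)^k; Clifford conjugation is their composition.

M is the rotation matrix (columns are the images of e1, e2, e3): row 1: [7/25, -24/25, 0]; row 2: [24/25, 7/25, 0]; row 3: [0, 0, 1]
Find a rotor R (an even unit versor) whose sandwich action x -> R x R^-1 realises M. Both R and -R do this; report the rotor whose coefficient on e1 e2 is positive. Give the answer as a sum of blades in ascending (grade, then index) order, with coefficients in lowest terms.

Method: write R = a + b12*e1 e2 + b13*e1 e3 + b23*e2 e3 with a^2 + b12^2 + b13^2 + b23^2 = 1 (so R^-1 = ~R). Expanding the columns R e_j ~R gives tr M = 4a^2 - 1 and, from the antisymmetric part, M21 - M12 = -4a*b12, M13 - M31 = 4a*b13, M32 - M23 = -4a*b23.
Here tr M = 39/25, so a^2 = (1 + tr M)/4 = 16/25 and a = ±4/5. Taking a = 4/5: M21 - M12 = 48/25, M13 - M31 = 0, M32 - M23 = 0, giving b12 = -3/5, b13 = 0, b23 = 0, i.e. R = 4/5 - 3/5*e1 e2.
Its e1 e2 coefficient is negative, so report the other preimage -R.
Answer: -4/5 + 3/5*e1 e2. Key observation: the double cover Spin(3) -> SO(3) sends R and -R to the same matrix (trace 39/25 here), so the stated sign of the e1 e2 coefficient is what selects one sheet.
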